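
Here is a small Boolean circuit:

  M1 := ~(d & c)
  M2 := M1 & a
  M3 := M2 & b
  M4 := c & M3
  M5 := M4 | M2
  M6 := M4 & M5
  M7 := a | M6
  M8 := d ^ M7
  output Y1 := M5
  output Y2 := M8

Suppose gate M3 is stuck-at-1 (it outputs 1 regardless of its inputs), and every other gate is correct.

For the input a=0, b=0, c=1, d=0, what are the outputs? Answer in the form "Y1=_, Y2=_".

Propagate with M3 forced: M1=1, M2=0, M3=1 [stuck-at-1], M4=1, M5=1, M6=1, M7=1, M8=1.
So the outputs are Y1=1, Y2=1. (Without the fault they would be Y1=0, Y2=0.)

Y1=1, Y2=1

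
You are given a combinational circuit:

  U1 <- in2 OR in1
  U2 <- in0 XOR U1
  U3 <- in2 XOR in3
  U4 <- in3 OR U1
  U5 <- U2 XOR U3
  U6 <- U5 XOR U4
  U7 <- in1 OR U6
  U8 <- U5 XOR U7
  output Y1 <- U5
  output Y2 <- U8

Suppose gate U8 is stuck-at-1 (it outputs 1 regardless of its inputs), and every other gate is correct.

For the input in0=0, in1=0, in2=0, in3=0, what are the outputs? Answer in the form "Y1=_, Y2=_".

Y1=0, Y2=1

Propagate with U8 forced: U1=0, U2=0, U3=0, U4=0, U5=0, U6=0, U7=0, U8=1 [stuck-at-1].
So the outputs are Y1=0, Y2=1. (Without the fault they would be Y1=0, Y2=0.)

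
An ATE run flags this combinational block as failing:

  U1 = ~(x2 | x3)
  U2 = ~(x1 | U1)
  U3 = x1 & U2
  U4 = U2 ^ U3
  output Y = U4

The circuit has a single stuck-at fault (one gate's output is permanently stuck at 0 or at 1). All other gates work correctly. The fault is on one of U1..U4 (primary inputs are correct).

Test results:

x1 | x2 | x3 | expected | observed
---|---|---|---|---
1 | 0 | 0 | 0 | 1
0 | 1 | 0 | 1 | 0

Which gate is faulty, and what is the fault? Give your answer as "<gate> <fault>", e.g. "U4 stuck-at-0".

U3 stuck-at-1

Fault-free values for test 1 (x1=1, x2=0, x3=0): U1=1, U2=0, U3=0, U4=0, giving Y=0. Observed 1.
Test 1: faults giving observed 1 are {U3 stuck-at-1, U4 stuck-at-1}.
Test 2 (x1=0, x2=1, x3=0): fault-free U1=0, U2=1, U3=0, U4=1 → 1; observed 0. Eliminates U4 stuck-at-1.
Only U3 stuck-at-1 is consistent with every test.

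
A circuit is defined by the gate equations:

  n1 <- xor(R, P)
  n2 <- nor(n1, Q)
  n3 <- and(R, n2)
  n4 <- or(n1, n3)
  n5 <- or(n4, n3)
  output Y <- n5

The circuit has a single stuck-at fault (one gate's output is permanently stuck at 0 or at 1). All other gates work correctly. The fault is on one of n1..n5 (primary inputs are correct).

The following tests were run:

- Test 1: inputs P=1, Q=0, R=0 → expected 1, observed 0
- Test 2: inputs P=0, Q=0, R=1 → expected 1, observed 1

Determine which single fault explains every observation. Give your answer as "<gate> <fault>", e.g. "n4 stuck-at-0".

n1 stuck-at-0

Fault-free values for test 1 (P=1, Q=0, R=0): n1=1, n2=0, n3=0, n4=1, n5=1, giving Y=1. Observed 0.
Test 1: faults giving observed 0 are {n1 stuck-at-0, n4 stuck-at-0, n5 stuck-at-0}.
Test 2 (P=0, Q=0, R=1): fault-free n1=1, n2=0, n3=0, n4=1, n5=1 → 1; observed 1. Eliminates n4 stuck-at-0, n5 stuck-at-0.
Only n1 stuck-at-0 is consistent with every test.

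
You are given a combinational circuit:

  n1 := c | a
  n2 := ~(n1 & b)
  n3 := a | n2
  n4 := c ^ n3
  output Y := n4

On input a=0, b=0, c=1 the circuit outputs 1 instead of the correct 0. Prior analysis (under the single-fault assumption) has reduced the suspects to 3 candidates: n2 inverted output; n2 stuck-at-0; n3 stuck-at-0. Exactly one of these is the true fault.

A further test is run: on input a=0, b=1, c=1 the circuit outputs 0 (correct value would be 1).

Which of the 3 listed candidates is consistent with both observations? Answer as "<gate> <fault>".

n2 inverted output

Evaluate each candidate on input a=0, b=1, c=1:
  n2 inverted output: n1=1, n2=1 [inverted output], n3=1, n4=0 → 0 — matches
  n2 stuck-at-0: n1=1, n2=0 [stuck-at-0], n3=0, n4=1 → 1 — eliminated
  n3 stuck-at-0: n1=1, n2=0, n3=0 [stuck-at-0], n4=1 → 1 — eliminated
Only n2 inverted output reproduces the observed 0.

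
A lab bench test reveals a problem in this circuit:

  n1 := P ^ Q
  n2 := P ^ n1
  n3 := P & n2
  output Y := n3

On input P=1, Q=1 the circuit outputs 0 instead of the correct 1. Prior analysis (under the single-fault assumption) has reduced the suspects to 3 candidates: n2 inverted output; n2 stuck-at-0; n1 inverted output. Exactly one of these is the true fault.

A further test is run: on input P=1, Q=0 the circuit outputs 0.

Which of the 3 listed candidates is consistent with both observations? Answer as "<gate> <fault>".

Evaluate each candidate on input P=1, Q=0:
  n2 inverted output: n1=1, n2=1 [inverted output], n3=1 → 1 — eliminated
  n2 stuck-at-0: n1=1, n2=0 [stuck-at-0], n3=0 → 0 — matches
  n1 inverted output: n1=0 [inverted output], n2=1, n3=1 → 1 — eliminated
Only n2 stuck-at-0 reproduces the observed 0.

n2 stuck-at-0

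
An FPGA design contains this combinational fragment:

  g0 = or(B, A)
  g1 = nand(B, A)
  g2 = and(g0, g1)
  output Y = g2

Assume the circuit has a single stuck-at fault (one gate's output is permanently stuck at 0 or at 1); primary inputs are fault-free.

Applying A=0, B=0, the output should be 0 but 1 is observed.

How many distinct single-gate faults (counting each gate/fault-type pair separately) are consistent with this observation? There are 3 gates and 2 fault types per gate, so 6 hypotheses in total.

2

Fault-free: g0=0, g1=1, g2=0 → 0. Observed 1.
  g0 stuck-at-0: output 0 ✗
  g0 stuck-at-1: output 1 ✓
  g1 stuck-at-0: output 0 ✗
  g1 stuck-at-1: output 0 ✗
  g2 stuck-at-0: output 0 ✗
  g2 stuck-at-1: output 1 ✓
Consistent faults: {g0 stuck-at-1, g2 stuck-at-1} — 2 in all.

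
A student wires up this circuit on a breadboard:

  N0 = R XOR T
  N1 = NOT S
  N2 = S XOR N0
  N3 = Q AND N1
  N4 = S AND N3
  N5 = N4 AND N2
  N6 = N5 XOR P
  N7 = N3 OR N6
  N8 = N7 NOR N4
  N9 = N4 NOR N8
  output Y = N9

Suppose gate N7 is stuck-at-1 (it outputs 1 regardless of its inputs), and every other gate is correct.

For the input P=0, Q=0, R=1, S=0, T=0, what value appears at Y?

1

Propagate with N7 forced: N0=1, N1=1, N2=1, N3=0, N4=0, N5=0, N6=0, N7=1 [stuck-at-1], N8=0, N9=1.
So Y = 1. (Without the fault it would be 0.)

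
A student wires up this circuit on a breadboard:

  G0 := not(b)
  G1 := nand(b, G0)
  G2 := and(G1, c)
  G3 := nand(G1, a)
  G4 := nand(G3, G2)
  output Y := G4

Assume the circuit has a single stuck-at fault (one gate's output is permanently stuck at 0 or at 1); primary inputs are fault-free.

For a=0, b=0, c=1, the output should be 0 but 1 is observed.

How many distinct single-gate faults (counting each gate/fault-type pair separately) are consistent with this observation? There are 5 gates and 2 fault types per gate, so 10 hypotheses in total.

Fault-free: G0=1, G1=1, G2=1, G3=1, G4=0 → 0. Observed 1.
  G0 stuck-at-0: output 0 ✗
  G0 stuck-at-1: output 0 ✗
  G1 stuck-at-0: output 1 ✓
  G1 stuck-at-1: output 0 ✗
  G2 stuck-at-0: output 1 ✓
  G2 stuck-at-1: output 0 ✗
  G3 stuck-at-0: output 1 ✓
  G3 stuck-at-1: output 0 ✗
  G4 stuck-at-0: output 0 ✗
  G4 stuck-at-1: output 1 ✓
Consistent faults: {G1 stuck-at-0, G2 stuck-at-0, G3 stuck-at-0, G4 stuck-at-1} — 4 in all.

4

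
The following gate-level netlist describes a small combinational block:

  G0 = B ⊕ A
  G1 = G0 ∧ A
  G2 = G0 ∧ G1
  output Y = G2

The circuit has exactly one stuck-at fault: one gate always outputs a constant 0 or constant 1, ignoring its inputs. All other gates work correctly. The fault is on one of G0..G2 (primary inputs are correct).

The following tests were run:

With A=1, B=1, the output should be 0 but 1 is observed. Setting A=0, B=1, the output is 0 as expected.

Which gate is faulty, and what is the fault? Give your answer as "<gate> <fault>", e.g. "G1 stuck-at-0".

G0 stuck-at-1

Fault-free values for test 1 (A=1, B=1): G0=0, G1=0, G2=0, giving Y=0. Observed 1.
Test 1: faults giving observed 1 are {G0 stuck-at-1, G2 stuck-at-1}.
Test 2 (A=0, B=1): fault-free G0=1, G1=0, G2=0 → 0; observed 0. Eliminates G2 stuck-at-1.
Only G0 stuck-at-1 is consistent with every test.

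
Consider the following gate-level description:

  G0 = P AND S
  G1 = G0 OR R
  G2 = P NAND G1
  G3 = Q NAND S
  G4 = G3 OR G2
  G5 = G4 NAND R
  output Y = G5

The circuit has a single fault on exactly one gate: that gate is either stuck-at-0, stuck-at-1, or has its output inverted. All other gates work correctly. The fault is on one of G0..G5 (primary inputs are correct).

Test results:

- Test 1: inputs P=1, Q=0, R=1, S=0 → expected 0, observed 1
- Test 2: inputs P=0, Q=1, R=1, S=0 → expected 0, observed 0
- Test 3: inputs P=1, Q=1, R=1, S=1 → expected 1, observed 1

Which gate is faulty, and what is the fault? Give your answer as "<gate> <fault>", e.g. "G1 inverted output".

Fault-free values for test 1 (P=1, Q=0, R=1, S=0): G0=0, G1=1, G2=0, G3=1, G4=1, G5=0, giving Y=0. Observed 1.
Test 1: faults giving observed 1 are {G3 stuck-at-0, G3 inverted output, G4 stuck-at-0, G4 inverted output, G5 stuck-at-1, G5 inverted output}.
Test 2 (P=0, Q=1, R=1, S=0): fault-free G0=0, G1=1, G2=1, G3=1, G4=1, G5=0 → 0; observed 0. Eliminates G4 stuck-at-0, G4 inverted output, G5 stuck-at-1, G5 inverted output.
Test 3 (P=1, Q=1, R=1, S=1): fault-free G0=1, G1=1, G2=0, G3=0, G4=0, G5=1 → 1; observed 1. Eliminates G3 inverted output.
Only G3 stuck-at-0 is consistent with every test.

G3 stuck-at-0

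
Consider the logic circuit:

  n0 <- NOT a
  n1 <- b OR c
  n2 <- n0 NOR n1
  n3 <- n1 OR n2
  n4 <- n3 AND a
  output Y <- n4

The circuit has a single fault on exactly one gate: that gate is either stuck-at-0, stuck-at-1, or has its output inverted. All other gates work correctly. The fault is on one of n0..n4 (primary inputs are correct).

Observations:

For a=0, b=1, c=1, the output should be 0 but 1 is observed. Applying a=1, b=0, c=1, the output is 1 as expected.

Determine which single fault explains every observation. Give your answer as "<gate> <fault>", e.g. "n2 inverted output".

Fault-free values for test 1 (a=0, b=1, c=1): n0=1, n1=1, n2=0, n3=1, n4=0, giving Y=0. Observed 1.
Test 1: faults giving observed 1 are {n4 stuck-at-1, n4 inverted output}.
Test 2 (a=1, b=0, c=1): fault-free n0=0, n1=1, n2=0, n3=1, n4=1 → 1; observed 1. Eliminates n4 inverted output.
Only n4 stuck-at-1 is consistent with every test.

n4 stuck-at-1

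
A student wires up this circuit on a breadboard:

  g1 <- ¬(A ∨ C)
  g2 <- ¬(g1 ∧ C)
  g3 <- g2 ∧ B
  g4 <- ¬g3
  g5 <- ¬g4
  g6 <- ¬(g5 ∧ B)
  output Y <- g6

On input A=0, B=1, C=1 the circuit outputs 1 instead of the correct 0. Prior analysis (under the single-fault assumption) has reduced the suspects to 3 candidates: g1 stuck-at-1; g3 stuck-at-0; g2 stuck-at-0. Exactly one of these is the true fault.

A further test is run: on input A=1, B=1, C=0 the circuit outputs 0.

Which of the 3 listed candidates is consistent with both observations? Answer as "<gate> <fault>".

g1 stuck-at-1

Evaluate each candidate on input A=1, B=1, C=0:
  g1 stuck-at-1: g1=1 [stuck-at-1], g2=1, g3=1, g4=0, g5=1, g6=0 → 0 — matches
  g3 stuck-at-0: g1=0, g2=1, g3=0 [stuck-at-0], g4=1, g5=0, g6=1 → 1 — eliminated
  g2 stuck-at-0: g1=0, g2=0 [stuck-at-0], g3=0, g4=1, g5=0, g6=1 → 1 — eliminated
Only g1 stuck-at-1 reproduces the observed 0.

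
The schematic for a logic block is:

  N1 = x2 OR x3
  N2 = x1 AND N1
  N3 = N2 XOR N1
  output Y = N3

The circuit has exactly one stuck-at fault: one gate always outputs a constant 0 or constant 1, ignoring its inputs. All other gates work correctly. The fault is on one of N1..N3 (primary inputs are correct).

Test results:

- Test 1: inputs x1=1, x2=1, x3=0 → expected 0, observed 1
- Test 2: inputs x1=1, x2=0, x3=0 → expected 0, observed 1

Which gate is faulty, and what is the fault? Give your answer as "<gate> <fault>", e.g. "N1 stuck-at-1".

N3 stuck-at-1

Fault-free values for test 1 (x1=1, x2=1, x3=0): N1=1, N2=1, N3=0, giving Y=0. Observed 1.
Test 1: faults giving observed 1 are {N2 stuck-at-0, N3 stuck-at-1}.
Test 2 (x1=1, x2=0, x3=0): fault-free N1=0, N2=0, N3=0 → 0; observed 1. Eliminates N2 stuck-at-0.
Only N3 stuck-at-1 is consistent with every test.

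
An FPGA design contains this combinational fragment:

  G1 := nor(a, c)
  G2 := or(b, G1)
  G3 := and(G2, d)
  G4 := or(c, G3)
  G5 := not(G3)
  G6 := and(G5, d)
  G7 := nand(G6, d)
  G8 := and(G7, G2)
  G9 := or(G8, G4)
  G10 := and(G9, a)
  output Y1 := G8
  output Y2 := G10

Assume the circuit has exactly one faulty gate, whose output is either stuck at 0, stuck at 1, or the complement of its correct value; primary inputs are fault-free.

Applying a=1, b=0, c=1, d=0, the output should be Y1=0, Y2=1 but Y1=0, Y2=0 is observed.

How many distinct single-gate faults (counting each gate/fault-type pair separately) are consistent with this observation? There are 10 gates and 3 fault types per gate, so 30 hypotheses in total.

Fault-free: G1=0, G2=0, G3=0, G4=1, G5=1, G6=0, G7=1, G8=0, G9=1, G10=1 → Y1=0, Y2=1. Observed Y1=0, Y2=0.
  G1: none of the 3 fault types match ✗
  G2: none of the 3 fault types match ✗
  G3: none of the 3 fault types match ✗
  G4: stuck-at-0, inverted output ✓; others ✗
  G5: none of the 3 fault types match ✗
  G6: none of the 3 fault types match ✗
  G7: none of the 3 fault types match ✗
  G8: none of the 3 fault types match ✗
  G9: stuck-at-0, inverted output ✓; others ✗
  G10: stuck-at-0, inverted output ✓; others ✗
Consistent faults: {G4 stuck-at-0, G4 inverted output, G9 stuck-at-0, G9 inverted output, G10 stuck-at-0, G10 inverted output} — 6 in all.

6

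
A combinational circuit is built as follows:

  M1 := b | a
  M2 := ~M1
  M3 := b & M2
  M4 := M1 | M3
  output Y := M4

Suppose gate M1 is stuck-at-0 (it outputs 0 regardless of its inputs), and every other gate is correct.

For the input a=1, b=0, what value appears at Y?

0

Propagate with M1 forced: M1=0 [stuck-at-0], M2=1, M3=0, M4=0.
So Y = 0. (Without the fault it would be 1.)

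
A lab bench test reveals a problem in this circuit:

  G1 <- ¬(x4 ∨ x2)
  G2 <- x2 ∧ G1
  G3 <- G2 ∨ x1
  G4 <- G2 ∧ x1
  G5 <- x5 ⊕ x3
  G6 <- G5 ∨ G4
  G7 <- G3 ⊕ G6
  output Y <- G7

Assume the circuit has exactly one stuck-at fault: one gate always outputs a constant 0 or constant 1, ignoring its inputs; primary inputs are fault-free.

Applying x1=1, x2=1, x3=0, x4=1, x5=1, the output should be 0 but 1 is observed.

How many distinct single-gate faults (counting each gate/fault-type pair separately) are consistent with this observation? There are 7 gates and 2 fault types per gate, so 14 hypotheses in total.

Fault-free: G1=0, G2=0, G3=1, G4=0, G5=1, G6=1, G7=0 → 0. Observed 1.
  G1 stuck-at-0: output 0 ✗
  G1 stuck-at-1: output 0 ✗
  G2 stuck-at-0: output 0 ✗
  G2 stuck-at-1: output 0 ✗
  G3 stuck-at-0: output 1 ✓
  G3 stuck-at-1: output 0 ✗
  G4 stuck-at-0: output 0 ✗
  G4 stuck-at-1: output 0 ✗
  G5 stuck-at-0: output 1 ✓
  G5 stuck-at-1: output 0 ✗
  G6 stuck-at-0: output 1 ✓
  G6 stuck-at-1: output 0 ✗
  G7 stuck-at-0: output 0 ✗
  G7 stuck-at-1: output 1 ✓
Consistent faults: {G3 stuck-at-0, G5 stuck-at-0, G6 stuck-at-0, G7 stuck-at-1} — 4 in all.

4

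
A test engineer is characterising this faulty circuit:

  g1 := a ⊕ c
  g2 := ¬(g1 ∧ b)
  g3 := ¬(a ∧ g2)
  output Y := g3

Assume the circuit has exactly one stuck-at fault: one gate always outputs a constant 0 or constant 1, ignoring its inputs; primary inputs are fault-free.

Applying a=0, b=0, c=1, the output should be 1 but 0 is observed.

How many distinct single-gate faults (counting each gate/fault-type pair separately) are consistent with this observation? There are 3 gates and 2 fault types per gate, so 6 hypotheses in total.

1

Fault-free: g1=1, g2=1, g3=1 → 1. Observed 0.
  g1 stuck-at-0: output 1 ✗
  g1 stuck-at-1: output 1 ✗
  g2 stuck-at-0: output 1 ✗
  g2 stuck-at-1: output 1 ✗
  g3 stuck-at-0: output 0 ✓
  g3 stuck-at-1: output 1 ✗
Consistent faults: {g3 stuck-at-0} — 1 in all.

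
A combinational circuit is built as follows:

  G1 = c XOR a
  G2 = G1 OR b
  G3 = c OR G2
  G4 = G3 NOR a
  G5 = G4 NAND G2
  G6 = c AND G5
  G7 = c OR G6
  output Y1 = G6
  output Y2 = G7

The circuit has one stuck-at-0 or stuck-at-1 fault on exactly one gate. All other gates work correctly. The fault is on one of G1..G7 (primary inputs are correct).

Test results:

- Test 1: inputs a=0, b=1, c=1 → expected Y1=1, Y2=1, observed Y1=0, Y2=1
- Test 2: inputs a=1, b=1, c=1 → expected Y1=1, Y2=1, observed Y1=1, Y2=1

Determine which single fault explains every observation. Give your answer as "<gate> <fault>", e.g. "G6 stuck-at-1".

Fault-free values for test 1 (a=0, b=1, c=1): G1=1, G2=1, G3=1, G4=0, G5=1, G6=1, G7=1, giving Y1=1, Y2=1. Observed Y1=0, Y2=1.
Test 1: faults giving observed Y1=0, Y2=1 are {G3 stuck-at-0, G4 stuck-at-1, G5 stuck-at-0, G6 stuck-at-0}.
Test 2 (a=1, b=1, c=1): fault-free G1=0, G2=1, G3=1, G4=0, G5=1, G6=1, G7=1 → Y1=1, Y2=1; observed Y1=1, Y2=1. Eliminates G4 stuck-at-1, G5 stuck-at-0, G6 stuck-at-0.
Only G3 stuck-at-0 is consistent with every test.

G3 stuck-at-0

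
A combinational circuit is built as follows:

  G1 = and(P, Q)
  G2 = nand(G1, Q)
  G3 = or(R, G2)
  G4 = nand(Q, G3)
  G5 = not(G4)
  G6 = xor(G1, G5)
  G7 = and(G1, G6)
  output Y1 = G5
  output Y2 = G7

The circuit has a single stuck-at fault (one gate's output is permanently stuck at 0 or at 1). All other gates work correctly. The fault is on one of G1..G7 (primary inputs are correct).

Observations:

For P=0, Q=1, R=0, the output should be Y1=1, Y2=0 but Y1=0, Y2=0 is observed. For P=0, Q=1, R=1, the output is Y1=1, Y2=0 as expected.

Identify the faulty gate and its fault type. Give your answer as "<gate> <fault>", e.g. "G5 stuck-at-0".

Fault-free values for test 1 (P=0, Q=1, R=0): G1=0, G2=1, G3=1, G4=0, G5=1, G6=1, G7=0, giving Y1=1, Y2=0. Observed Y1=0, Y2=0.
Test 1: faults giving observed Y1=0, Y2=0 are {G2 stuck-at-0, G3 stuck-at-0, G4 stuck-at-1, G5 stuck-at-0}.
Test 2 (P=0, Q=1, R=1): fault-free G1=0, G2=1, G3=1, G4=0, G5=1, G6=1, G7=0 → Y1=1, Y2=0; observed Y1=1, Y2=0. Eliminates G3 stuck-at-0, G4 stuck-at-1, G5 stuck-at-0.
Only G2 stuck-at-0 is consistent with every test.

G2 stuck-at-0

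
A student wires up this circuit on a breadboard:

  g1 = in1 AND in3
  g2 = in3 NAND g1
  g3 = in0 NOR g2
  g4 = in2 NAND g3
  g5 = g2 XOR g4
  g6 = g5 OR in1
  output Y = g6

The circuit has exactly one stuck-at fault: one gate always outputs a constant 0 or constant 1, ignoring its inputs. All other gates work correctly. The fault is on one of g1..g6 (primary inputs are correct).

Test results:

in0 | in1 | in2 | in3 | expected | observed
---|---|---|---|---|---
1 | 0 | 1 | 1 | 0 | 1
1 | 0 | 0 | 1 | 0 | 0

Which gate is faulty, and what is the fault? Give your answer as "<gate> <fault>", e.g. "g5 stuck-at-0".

Fault-free values for test 1 (in0=1, in1=0, in2=1, in3=1): g1=0, g2=1, g3=0, g4=1, g5=0, g6=0, giving Y=0. Observed 1.
Test 1: faults giving observed 1 are {g1 stuck-at-1, g2 stuck-at-0, g3 stuck-at-1, g4 stuck-at-0, g5 stuck-at-1, g6 stuck-at-1}.
Test 2 (in0=1, in1=0, in2=0, in3=1): fault-free g1=0, g2=1, g3=0, g4=1, g5=0, g6=0 → 0; observed 0. Eliminates g1 stuck-at-1, g2 stuck-at-0, g4 stuck-at-0, g5 stuck-at-1, g6 stuck-at-1.
Only g3 stuck-at-1 is consistent with every test.

g3 stuck-at-1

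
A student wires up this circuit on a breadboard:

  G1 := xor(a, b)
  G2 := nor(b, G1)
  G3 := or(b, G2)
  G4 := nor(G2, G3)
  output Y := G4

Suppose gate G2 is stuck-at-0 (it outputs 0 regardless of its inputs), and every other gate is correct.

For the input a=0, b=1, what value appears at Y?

Propagate with G2 forced: G1=1, G2=0 [stuck-at-0], G3=1, G4=0.
So Y = 0. (Same as the fault-free value — the fault is masked on this input.)

0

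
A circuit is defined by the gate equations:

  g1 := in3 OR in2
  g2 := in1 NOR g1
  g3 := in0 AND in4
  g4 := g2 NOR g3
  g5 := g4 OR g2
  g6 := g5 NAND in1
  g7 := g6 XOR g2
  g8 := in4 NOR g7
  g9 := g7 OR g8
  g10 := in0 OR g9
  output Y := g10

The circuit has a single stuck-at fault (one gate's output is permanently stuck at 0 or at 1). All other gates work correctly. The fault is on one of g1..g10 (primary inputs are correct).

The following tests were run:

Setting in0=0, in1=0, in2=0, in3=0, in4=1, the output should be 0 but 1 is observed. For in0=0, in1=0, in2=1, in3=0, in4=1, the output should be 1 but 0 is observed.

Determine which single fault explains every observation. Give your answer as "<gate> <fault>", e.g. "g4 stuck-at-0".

Fault-free values for test 1 (in0=0, in1=0, in2=0, in3=0, in4=1): g1=0, g2=1, g3=0, g4=0, g5=1, g6=1, g7=0, g8=0, g9=0, g10=0, giving Y=0. Observed 1.
Test 1: faults giving observed 1 are {g1 stuck-at-1, g2 stuck-at-0, g6 stuck-at-0, g7 stuck-at-1, g8 stuck-at-1, g9 stuck-at-1, g10 stuck-at-1}.
Test 2 (in0=0, in1=0, in2=1, in3=0, in4=1): fault-free g1=1, g2=0, g3=0, g4=1, g5=1, g6=1, g7=1, g8=0, g9=1, g10=1 → 1; observed 0. Eliminates g1 stuck-at-1, g2 stuck-at-0, g7 stuck-at-1, g8 stuck-at-1, g9 stuck-at-1, g10 stuck-at-1.
Only g6 stuck-at-0 is consistent with every test.

g6 stuck-at-0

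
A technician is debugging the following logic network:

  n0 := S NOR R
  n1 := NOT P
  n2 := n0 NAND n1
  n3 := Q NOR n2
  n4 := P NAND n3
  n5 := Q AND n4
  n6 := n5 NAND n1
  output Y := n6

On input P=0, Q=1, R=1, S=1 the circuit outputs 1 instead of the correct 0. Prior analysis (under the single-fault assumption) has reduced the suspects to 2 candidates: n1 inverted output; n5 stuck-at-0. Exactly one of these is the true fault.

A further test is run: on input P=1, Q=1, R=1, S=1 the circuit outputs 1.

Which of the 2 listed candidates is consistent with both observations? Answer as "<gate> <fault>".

Evaluate each candidate on input P=1, Q=1, R=1, S=1:
  n1 inverted output: n0=0, n1=1 [inverted output], n2=1, n3=0, n4=1, n5=1, n6=0 → 0 — eliminated
  n5 stuck-at-0: n0=0, n1=0, n2=1, n3=0, n4=1, n5=0 [stuck-at-0], n6=1 → 1 — matches
Only n5 stuck-at-0 reproduces the observed 1.

n5 stuck-at-0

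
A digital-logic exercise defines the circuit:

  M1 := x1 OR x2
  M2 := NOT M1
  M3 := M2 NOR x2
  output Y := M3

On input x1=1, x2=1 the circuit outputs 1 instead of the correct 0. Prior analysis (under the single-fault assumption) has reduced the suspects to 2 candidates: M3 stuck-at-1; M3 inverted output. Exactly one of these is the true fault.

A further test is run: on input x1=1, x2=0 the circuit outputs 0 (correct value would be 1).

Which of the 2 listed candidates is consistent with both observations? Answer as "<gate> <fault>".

Evaluate each candidate on input x1=1, x2=0:
  M3 stuck-at-1: M1=1, M2=0, M3=1 [stuck-at-1] → 1 — eliminated
  M3 inverted output: M1=1, M2=0, M3=0 [inverted output] → 0 — matches
Only M3 inverted output reproduces the observed 0.

M3 inverted output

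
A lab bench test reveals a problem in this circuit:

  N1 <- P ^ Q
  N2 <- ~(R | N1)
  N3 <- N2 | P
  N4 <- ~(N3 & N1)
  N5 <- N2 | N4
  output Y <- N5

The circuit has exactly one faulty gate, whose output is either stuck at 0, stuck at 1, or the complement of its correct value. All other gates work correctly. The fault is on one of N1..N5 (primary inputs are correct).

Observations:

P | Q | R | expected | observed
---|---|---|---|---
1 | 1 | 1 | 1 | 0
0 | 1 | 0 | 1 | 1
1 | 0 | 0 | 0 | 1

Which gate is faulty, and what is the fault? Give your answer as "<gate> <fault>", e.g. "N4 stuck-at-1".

N1 inverted output

Fault-free values for test 1 (P=1, Q=1, R=1): N1=0, N2=0, N3=1, N4=1, N5=1, giving Y=1. Observed 0.
Test 1: faults giving observed 0 are {N1 stuck-at-1, N1 inverted output, N4 stuck-at-0, N4 inverted output, N5 stuck-at-0, N5 inverted output}.
Test 2 (P=0, Q=1, R=0): fault-free N1=1, N2=0, N3=0, N4=1, N5=1 → 1; observed 1. Eliminates N4 stuck-at-0, N4 inverted output, N5 stuck-at-0, N5 inverted output.
Test 3 (P=1, Q=0, R=0): fault-free N1=1, N2=0, N3=1, N4=0, N5=0 → 0; observed 1. Eliminates N1 stuck-at-1.
Only N1 inverted output is consistent with every test.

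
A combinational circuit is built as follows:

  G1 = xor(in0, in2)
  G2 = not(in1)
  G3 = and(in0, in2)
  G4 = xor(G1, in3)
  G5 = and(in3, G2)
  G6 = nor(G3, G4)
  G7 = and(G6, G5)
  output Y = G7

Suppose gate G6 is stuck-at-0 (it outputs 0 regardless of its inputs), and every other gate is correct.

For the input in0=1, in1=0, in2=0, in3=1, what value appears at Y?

0

Propagate with G6 forced: G1=1, G2=1, G3=0, G4=0, G5=1, G6=0 [stuck-at-0], G7=0.
So Y = 0. (Without the fault it would be 1.)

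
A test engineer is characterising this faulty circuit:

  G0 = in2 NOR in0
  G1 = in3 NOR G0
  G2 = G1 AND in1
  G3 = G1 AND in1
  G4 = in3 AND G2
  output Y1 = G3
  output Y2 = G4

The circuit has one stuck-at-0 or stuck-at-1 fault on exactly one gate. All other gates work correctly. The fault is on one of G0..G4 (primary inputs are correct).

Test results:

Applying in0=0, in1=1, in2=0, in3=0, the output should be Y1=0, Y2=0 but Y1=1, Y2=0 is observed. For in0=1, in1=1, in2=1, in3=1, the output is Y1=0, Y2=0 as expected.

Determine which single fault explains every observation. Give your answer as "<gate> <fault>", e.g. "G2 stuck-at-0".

Fault-free values for test 1 (in0=0, in1=1, in2=0, in3=0): G0=1, G1=0, G2=0, G3=0, G4=0, giving Y1=0, Y2=0. Observed Y1=1, Y2=0.
Test 1: faults giving observed Y1=1, Y2=0 are {G0 stuck-at-0, G1 stuck-at-1, G3 stuck-at-1}.
Test 2 (in0=1, in1=1, in2=1, in3=1): fault-free G0=0, G1=0, G2=0, G3=0, G4=0 → Y1=0, Y2=0; observed Y1=0, Y2=0. Eliminates G1 stuck-at-1, G3 stuck-at-1.
Only G0 stuck-at-0 is consistent with every test.

G0 stuck-at-0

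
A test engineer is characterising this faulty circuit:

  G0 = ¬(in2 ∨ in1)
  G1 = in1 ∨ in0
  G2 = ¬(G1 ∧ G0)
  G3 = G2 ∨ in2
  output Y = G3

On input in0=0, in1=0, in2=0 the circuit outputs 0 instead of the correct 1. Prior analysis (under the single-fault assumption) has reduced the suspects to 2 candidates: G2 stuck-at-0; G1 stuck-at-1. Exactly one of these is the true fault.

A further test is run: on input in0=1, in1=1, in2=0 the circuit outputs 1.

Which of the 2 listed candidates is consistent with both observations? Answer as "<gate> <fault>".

G1 stuck-at-1

Evaluate each candidate on input in0=1, in1=1, in2=0:
  G2 stuck-at-0: G0=0, G1=1, G2=0 [stuck-at-0], G3=0 → 0 — eliminated
  G1 stuck-at-1: G0=0, G1=1 [stuck-at-1], G2=1, G3=1 → 1 — matches
Only G1 stuck-at-1 reproduces the observed 1.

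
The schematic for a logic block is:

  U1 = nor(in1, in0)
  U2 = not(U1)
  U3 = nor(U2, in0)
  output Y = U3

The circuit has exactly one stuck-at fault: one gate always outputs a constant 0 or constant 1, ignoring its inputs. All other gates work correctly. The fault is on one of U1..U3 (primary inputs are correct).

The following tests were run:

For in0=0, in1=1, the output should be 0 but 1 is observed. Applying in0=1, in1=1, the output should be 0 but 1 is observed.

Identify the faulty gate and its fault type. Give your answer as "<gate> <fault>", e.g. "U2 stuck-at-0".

Fault-free values for test 1 (in0=0, in1=1): U1=0, U2=1, U3=0, giving Y=0. Observed 1.
Test 1: faults giving observed 1 are {U1 stuck-at-1, U2 stuck-at-0, U3 stuck-at-1}.
Test 2 (in0=1, in1=1): fault-free U1=0, U2=1, U3=0 → 0; observed 1. Eliminates U1 stuck-at-1, U2 stuck-at-0.
Only U3 stuck-at-1 is consistent with every test.

U3 stuck-at-1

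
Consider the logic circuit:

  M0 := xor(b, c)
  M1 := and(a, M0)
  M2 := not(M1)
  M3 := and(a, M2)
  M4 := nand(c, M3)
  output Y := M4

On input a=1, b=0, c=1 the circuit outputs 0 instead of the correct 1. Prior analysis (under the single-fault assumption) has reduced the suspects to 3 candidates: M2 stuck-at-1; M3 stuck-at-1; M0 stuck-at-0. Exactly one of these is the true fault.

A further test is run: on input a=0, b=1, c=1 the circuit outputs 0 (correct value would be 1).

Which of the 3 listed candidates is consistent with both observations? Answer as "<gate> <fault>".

M3 stuck-at-1

Evaluate each candidate on input a=0, b=1, c=1:
  M2 stuck-at-1: M0=0, M1=0, M2=1 [stuck-at-1], M3=0, M4=1 → 1 — eliminated
  M3 stuck-at-1: M0=0, M1=0, M2=1, M3=1 [stuck-at-1], M4=0 → 0 — matches
  M0 stuck-at-0: M0=0 [stuck-at-0], M1=0, M2=1, M3=0, M4=1 → 1 — eliminated
Only M3 stuck-at-1 reproduces the observed 0.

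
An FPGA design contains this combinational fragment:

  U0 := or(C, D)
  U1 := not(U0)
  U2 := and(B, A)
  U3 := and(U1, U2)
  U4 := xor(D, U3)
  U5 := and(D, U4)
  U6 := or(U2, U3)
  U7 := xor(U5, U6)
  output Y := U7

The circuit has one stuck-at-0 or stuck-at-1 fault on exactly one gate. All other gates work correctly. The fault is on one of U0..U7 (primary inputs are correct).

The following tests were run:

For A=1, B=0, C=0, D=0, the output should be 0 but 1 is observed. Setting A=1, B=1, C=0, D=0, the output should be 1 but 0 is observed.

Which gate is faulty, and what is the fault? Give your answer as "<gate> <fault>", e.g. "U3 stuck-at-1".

U5 stuck-at-1

Fault-free values for test 1 (A=1, B=0, C=0, D=0): U0=0, U1=1, U2=0, U3=0, U4=0, U5=0, U6=0, U7=0, giving Y=0. Observed 1.
Test 1: faults giving observed 1 are {U2 stuck-at-1, U3 stuck-at-1, U5 stuck-at-1, U6 stuck-at-1, U7 stuck-at-1}.
Test 2 (A=1, B=1, C=0, D=0): fault-free U0=0, U1=1, U2=1, U3=1, U4=1, U5=0, U6=1, U7=1 → 1; observed 0. Eliminates U2 stuck-at-1, U3 stuck-at-1, U6 stuck-at-1, U7 stuck-at-1.
Only U5 stuck-at-1 is consistent with every test.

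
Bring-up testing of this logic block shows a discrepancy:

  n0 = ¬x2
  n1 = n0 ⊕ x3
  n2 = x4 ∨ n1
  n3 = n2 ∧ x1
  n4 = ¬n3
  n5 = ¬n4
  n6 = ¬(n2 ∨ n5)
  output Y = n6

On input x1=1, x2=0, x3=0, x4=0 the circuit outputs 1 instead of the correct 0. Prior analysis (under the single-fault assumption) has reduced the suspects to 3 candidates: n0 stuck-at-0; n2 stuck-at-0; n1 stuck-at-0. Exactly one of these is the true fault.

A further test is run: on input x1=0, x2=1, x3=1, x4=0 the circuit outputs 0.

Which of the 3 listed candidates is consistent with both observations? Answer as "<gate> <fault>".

Evaluate each candidate on input x1=0, x2=1, x3=1, x4=0:
  n0 stuck-at-0: n0=0 [stuck-at-0], n1=1, n2=1, n3=0, n4=1, n5=0, n6=0 → 0 — matches
  n2 stuck-at-0: n0=0, n1=1, n2=0 [stuck-at-0], n3=0, n4=1, n5=0, n6=1 → 1 — eliminated
  n1 stuck-at-0: n0=0, n1=0 [stuck-at-0], n2=0, n3=0, n4=1, n5=0, n6=1 → 1 — eliminated
Only n0 stuck-at-0 reproduces the observed 0.

n0 stuck-at-0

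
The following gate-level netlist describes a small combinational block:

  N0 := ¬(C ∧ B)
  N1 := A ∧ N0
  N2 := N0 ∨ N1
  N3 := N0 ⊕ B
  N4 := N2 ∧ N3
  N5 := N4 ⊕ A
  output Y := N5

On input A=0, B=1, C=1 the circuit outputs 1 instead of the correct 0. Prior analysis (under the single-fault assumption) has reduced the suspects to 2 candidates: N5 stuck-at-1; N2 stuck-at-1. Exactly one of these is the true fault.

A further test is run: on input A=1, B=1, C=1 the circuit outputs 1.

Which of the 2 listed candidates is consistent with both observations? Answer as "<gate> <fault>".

Evaluate each candidate on input A=1, B=1, C=1:
  N5 stuck-at-1: N0=0, N1=0, N2=0, N3=1, N4=0, N5=1 [stuck-at-1] → 1 — matches
  N2 stuck-at-1: N0=0, N1=0, N2=1 [stuck-at-1], N3=1, N4=1, N5=0 → 0 — eliminated
Only N5 stuck-at-1 reproduces the observed 1.

N5 stuck-at-1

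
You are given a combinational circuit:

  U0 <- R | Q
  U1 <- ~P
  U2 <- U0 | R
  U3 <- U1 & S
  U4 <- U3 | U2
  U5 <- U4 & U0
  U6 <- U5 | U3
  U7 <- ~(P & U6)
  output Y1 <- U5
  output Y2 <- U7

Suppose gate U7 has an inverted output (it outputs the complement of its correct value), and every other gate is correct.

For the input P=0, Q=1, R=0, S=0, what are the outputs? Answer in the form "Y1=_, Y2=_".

Y1=1, Y2=0

Propagate with U7 forced: U0=1, U1=1, U2=1, U3=0, U4=1, U5=1, U6=1, U7=0 [inverted output].
So the outputs are Y1=1, Y2=0. (Without the fault they would be Y1=1, Y2=1.)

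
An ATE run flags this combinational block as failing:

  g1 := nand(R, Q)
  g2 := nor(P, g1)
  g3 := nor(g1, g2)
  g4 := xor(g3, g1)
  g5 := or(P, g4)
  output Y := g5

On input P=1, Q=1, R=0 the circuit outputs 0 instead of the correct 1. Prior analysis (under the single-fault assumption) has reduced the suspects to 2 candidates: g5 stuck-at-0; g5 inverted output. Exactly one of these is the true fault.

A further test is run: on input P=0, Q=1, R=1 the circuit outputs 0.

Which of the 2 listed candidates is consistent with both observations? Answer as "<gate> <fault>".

g5 stuck-at-0

Evaluate each candidate on input P=0, Q=1, R=1:
  g5 stuck-at-0: g1=0, g2=1, g3=0, g4=0, g5=0 [stuck-at-0] → 0 — matches
  g5 inverted output: g1=0, g2=1, g3=0, g4=0, g5=1 [inverted output] → 1 — eliminated
Only g5 stuck-at-0 reproduces the observed 0.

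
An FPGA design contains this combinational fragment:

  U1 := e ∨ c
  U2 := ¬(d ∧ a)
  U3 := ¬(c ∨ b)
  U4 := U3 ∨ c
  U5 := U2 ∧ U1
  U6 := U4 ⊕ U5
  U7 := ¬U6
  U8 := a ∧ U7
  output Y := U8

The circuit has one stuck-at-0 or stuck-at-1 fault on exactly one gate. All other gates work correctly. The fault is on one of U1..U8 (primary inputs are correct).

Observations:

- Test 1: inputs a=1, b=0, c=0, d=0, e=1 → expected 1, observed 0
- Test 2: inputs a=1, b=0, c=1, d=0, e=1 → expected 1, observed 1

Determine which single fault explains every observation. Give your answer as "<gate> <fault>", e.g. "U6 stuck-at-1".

Fault-free values for test 1 (a=1, b=0, c=0, d=0, e=1): U1=1, U2=1, U3=1, U4=1, U5=1, U6=0, U7=1, U8=1, giving Y=1. Observed 0.
Test 1: faults giving observed 0 are {U1 stuck-at-0, U2 stuck-at-0, U3 stuck-at-0, U4 stuck-at-0, U5 stuck-at-0, U6 stuck-at-1, U7 stuck-at-0, U8 stuck-at-0}.
Test 2 (a=1, b=0, c=1, d=0, e=1): fault-free U1=1, U2=1, U3=0, U4=1, U5=1, U6=0, U7=1, U8=1 → 1; observed 1. Eliminates U1 stuck-at-0, U2 stuck-at-0, U4 stuck-at-0, U5 stuck-at-0, U6 stuck-at-1, U7 stuck-at-0, U8 stuck-at-0.
Only U3 stuck-at-0 is consistent with every test.

U3 stuck-at-0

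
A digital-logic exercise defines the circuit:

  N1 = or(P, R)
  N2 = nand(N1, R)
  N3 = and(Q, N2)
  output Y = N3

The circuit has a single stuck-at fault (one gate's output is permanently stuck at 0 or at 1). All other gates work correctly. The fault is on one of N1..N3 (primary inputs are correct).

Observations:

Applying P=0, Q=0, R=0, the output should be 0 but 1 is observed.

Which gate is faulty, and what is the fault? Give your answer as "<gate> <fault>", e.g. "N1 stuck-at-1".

Fault-free values for test 1 (P=0, Q=0, R=0): N1=0, N2=1, N3=0, giving Y=0. Observed 1.
Test 1: faults giving observed 1 are {N3 stuck-at-1}.
Only N3 stuck-at-1 is consistent with every test.

N3 stuck-at-1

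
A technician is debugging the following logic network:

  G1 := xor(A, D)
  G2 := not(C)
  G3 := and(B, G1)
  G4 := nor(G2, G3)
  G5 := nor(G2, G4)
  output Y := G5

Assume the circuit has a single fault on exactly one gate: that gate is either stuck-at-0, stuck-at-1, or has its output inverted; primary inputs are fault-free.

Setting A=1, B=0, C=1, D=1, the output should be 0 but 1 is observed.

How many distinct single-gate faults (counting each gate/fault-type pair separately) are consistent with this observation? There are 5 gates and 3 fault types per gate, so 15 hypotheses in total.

Fault-free: G1=0, G2=0, G3=0, G4=1, G5=0 → 0. Observed 1.
  G1: none of the 3 fault types match ✗
  G2: none of the 3 fault types match ✗
  G3: stuck-at-1, inverted output ✓; others ✗
  G4: stuck-at-0, inverted output ✓; others ✗
  G5: stuck-at-1, inverted output ✓; others ✗
Consistent faults: {G3 stuck-at-1, G3 inverted output, G4 stuck-at-0, G4 inverted output, G5 stuck-at-1, G5 inverted output} — 6 in all.

6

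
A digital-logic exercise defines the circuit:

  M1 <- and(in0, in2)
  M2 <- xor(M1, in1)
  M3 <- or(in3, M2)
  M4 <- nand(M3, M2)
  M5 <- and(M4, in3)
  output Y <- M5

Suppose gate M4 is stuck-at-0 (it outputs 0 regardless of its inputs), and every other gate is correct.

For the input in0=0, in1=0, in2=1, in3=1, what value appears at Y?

0

Propagate with M4 forced: M1=0, M2=0, M3=1, M4=0 [stuck-at-0], M5=0.
So Y = 0. (Without the fault it would be 1.)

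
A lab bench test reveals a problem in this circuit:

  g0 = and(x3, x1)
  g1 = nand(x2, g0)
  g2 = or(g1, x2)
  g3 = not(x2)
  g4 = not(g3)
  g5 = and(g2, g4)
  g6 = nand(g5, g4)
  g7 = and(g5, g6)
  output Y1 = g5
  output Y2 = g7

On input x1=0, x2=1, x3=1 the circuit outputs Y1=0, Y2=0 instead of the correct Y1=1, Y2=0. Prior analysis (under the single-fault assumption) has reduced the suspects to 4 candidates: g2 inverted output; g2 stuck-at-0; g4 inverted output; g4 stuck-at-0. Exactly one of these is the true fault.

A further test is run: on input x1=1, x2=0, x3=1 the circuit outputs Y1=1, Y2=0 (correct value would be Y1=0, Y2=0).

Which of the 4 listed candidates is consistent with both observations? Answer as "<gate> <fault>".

Evaluate each candidate on input x1=1, x2=0, x3=1:
  g2 inverted output: g0=1, g1=1, g2=0 [inverted output], g3=1, g4=0, g5=0, g6=1, g7=0 → Y1=0, Y2=0 — eliminated
  g2 stuck-at-0: g0=1, g1=1, g2=0 [stuck-at-0], g3=1, g4=0, g5=0, g6=1, g7=0 → Y1=0, Y2=0 — eliminated
  g4 inverted output: g0=1, g1=1, g2=1, g3=1, g4=1 [inverted output], g5=1, g6=0, g7=0 → Y1=1, Y2=0 — matches
  g4 stuck-at-0: g0=1, g1=1, g2=1, g3=1, g4=0 [stuck-at-0], g5=0, g6=1, g7=0 → Y1=0, Y2=0 — eliminated
Only g4 inverted output reproduces the observed Y1=1, Y2=0.

g4 inverted output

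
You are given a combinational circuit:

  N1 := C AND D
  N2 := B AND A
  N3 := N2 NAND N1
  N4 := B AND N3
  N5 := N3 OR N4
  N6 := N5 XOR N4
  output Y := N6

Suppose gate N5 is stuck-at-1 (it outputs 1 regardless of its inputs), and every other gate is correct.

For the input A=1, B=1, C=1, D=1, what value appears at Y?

Propagate with N5 forced: N1=1, N2=1, N3=0, N4=0, N5=1 [stuck-at-1], N6=1.
So Y = 1. (Without the fault it would be 0.)

1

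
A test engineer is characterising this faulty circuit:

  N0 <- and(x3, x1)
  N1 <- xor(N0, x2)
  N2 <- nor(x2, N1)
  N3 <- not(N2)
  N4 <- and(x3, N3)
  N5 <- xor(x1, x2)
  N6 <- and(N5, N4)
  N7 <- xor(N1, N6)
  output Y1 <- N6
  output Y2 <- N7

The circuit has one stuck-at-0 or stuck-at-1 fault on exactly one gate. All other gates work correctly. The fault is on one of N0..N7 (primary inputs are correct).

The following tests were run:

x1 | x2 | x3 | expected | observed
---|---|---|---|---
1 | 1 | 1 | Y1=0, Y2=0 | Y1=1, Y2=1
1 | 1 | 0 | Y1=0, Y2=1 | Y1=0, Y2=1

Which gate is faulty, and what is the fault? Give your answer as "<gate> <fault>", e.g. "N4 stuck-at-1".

Fault-free values for test 1 (x1=1, x2=1, x3=1): N0=1, N1=0, N2=0, N3=1, N4=1, N5=0, N6=0, N7=0, giving Y1=0, Y2=0. Observed Y1=1, Y2=1.
Test 1: faults giving observed Y1=1, Y2=1 are {N5 stuck-at-1, N6 stuck-at-1}.
Test 2 (x1=1, x2=1, x3=0): fault-free N0=0, N1=1, N2=0, N3=1, N4=0, N5=0, N6=0, N7=1 → Y1=0, Y2=1; observed Y1=0, Y2=1. Eliminates N6 stuck-at-1.
Only N5 stuck-at-1 is consistent with every test.

N5 stuck-at-1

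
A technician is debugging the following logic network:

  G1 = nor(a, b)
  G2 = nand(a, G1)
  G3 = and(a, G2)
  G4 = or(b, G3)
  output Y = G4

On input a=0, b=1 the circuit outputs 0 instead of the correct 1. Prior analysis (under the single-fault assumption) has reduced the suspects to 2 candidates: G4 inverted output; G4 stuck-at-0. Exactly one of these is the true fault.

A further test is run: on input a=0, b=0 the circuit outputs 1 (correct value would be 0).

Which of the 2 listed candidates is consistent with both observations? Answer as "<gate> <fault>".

G4 inverted output

Evaluate each candidate on input a=0, b=0:
  G4 inverted output: G1=1, G2=1, G3=0, G4=1 [inverted output] → 1 — matches
  G4 stuck-at-0: G1=1, G2=1, G3=0, G4=0 [stuck-at-0] → 0 — eliminated
Only G4 inverted output reproduces the observed 1.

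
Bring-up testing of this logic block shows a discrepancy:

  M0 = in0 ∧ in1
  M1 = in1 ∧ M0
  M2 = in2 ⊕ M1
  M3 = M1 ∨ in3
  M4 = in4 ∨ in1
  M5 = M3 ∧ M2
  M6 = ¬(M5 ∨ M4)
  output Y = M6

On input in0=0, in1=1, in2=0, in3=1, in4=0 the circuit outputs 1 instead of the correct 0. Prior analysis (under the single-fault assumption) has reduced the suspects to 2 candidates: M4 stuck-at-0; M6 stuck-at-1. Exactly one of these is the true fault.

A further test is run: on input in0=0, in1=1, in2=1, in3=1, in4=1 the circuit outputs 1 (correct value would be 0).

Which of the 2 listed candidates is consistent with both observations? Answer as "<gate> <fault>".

Evaluate each candidate on input in0=0, in1=1, in2=1, in3=1, in4=1:
  M4 stuck-at-0: M0=0, M1=0, M2=1, M3=1, M4=0 [stuck-at-0], M5=1, M6=0 → 0 — eliminated
  M6 stuck-at-1: M0=0, M1=0, M2=1, M3=1, M4=1, M5=1, M6=1 [stuck-at-1] → 1 — matches
Only M6 stuck-at-1 reproduces the observed 1.

M6 stuck-at-1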